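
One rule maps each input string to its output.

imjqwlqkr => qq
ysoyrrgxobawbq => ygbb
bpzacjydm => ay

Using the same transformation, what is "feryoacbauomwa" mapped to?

ycuw

Rule — delete the first character, then keep one character in every 3, starting at position 3 (positions 3rd, 6th, 9th, ...).
On "feryoacbauomwa": the first step gives "eryoacbauomwa", and the second then gives "ycuw".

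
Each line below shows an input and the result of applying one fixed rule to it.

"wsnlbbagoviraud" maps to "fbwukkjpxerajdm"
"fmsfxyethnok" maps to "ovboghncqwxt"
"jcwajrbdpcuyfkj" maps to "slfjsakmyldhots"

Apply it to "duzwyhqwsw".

In each case the input is transformed by: shift every letter 9 places forward in the alphabet (wrapping around).
So "duzwyhqwsw" becomes "mdifhqzfbf".

mdifhqzfbf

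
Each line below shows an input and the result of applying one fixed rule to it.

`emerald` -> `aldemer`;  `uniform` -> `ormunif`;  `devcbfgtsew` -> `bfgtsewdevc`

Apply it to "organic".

nicorga

The rule is to move the first character to the end, then move the first 3 characters to the end (rotate left by 3).
"organic" → "rganico" → "nicorga".
(Check on "emerald": → "meralde" → "aldemer" ✓)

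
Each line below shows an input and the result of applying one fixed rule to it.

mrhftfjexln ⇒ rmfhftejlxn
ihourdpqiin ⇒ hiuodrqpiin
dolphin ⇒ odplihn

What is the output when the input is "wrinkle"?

rwnilke

Looking at the pairs, the operation is to swap each adjacent pair of characters (1↔2, 3↔4, ...).
For "wrinkle" the result is "rwnilke".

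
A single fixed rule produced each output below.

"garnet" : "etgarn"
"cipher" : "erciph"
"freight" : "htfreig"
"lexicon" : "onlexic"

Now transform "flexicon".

What's happening: move the last 2 characters to the front (rotate right by 2).
For "flexicon" the result is "onflexic".

onflexic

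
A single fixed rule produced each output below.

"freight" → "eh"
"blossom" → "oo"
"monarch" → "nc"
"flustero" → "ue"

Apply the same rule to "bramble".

al

Rule — keep one character in every 3, starting at position 3 (positions 3rd, 6th, 9th, ...).
"bramble" → "al".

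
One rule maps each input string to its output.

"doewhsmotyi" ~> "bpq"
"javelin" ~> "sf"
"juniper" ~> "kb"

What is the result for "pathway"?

qx

Rule — keep one character in every 3, starting at position 3 (positions 3rd, 6th, 9th, ...), then shift every letter 3 places backward in the alphabet (wrapping around).
Working it through for "pathway": intermediate "ta", final "qx".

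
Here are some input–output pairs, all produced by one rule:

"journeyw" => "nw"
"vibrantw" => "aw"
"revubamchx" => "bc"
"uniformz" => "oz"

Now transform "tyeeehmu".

eu

Rule — keep one character in every 3, starting at position 2 (positions 2nd, 5th, 8th, ...), then delete the first character.
For "tyeeehmu", step one produces "yeu"; step two turns that into "eu".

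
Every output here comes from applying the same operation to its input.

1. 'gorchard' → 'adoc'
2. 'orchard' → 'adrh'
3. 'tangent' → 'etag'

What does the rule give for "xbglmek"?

mkbl

The transformation: move the last 3 characters to the front (rotate right by 3), then keep every other character starting from the first (positions 1st, 3rd, 5th, ...).
Working it through for "xbglmek": intermediate "mekxbgl", final "mkbl".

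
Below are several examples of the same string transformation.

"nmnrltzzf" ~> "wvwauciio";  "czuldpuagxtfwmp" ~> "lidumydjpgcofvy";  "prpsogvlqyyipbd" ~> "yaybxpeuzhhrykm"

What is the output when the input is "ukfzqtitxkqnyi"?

dtoizcrcgtzwhr

In each case the input is transformed by: shift every letter 9 places forward in the alphabet (wrapping around).
For "ukfzqtitxkqnyi" the result is "dtoizcrcgtzwhr".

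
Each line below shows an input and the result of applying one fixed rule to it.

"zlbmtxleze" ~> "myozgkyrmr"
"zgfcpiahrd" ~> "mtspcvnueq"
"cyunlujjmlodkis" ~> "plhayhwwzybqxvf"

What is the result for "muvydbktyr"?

In each case the input is transformed by: shift every letter 13 places forward in the alphabet (wrapping around) — i.e. ROT13.
Doing the same to "muvydbktyr": "zhilqoxgle".

zhilqoxgle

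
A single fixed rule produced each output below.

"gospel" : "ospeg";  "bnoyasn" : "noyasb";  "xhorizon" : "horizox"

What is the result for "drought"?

roughd

In each case the input is transformed by: swap the first and last characters, then delete the first character.
Starting from "drought": after the first operation, "troughd"; after the second, "roughd".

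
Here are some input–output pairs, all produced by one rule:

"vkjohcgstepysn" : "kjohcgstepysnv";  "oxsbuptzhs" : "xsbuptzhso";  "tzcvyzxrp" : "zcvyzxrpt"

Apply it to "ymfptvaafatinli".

mfptvaafatinliy

The pattern: move the first character to the end.
On "ymfptvaafatinli" that produces "mfptvaafatinliy".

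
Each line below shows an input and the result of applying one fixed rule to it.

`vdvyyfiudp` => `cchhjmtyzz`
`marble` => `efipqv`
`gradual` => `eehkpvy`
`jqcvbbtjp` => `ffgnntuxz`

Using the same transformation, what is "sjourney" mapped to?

cinrsvwy

In each case the input is transformed by: shift every letter 4 places forward in the alphabet (wrapping around), then sort the characters into alphabetical order.
Working it through for "sjourney": intermediate "wnsyvric", final "cinrsvwy".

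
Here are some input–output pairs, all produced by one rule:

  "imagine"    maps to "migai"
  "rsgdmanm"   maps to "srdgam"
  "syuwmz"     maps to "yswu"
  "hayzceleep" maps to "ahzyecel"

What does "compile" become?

Looking at the pairs, the operation is to delete the last 2 characters, then swap each adjacent pair of characters (1↔2, 3↔4, ...).
On "compile" that produces "ocpmi".

ocpmi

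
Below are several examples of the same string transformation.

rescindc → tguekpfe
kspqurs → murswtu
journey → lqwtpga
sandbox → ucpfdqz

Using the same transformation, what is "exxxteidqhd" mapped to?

gzzzvgkfsjf

Rule — shift every letter 2 places forward in the alphabet (wrapping around).
Applying that to "exxxteidqhd" gives "gzzzvgkfsjf".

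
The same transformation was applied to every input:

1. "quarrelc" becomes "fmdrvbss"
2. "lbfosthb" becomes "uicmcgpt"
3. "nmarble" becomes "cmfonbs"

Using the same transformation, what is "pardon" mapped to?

Each output is the input with this applied: move the last 3 characters to the front (rotate right by 3), then shift every letter 1 place forward in the alphabet (wrapping around).
On "pardon": the first step gives "donpar", and the second then gives "epoqbs".

epoqbs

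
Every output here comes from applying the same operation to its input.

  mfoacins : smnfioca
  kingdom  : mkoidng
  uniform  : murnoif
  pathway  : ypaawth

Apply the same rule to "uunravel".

lueuvnar

In each case the input is transformed by: reverse the string, then take characters alternately from the front and the back (1st, last, 2nd, 2nd-last, ...).
Working it through for "uunravel": intermediate "levarnuu", final "lueuvnar".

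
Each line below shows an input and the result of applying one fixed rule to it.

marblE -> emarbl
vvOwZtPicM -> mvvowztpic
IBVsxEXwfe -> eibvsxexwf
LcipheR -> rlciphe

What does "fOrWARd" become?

dforwar

Looking at the pairs, the operation is to move the last character to the front, then convert every letter to lowercase.
For "fOrWARd", step one produces "dfOrWAR"; step two turns that into "dforwar".
(Check on "IBVsxEXwfe": → "eIBVsxEXwf" → "eibvsxexwf" ✓)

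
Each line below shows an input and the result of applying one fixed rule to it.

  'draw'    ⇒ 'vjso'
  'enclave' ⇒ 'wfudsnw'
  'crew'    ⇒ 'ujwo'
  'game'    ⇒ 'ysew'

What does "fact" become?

The pattern: shift every letter 8 places backward in the alphabet (wrapping around).
Doing the same to "fact": "xsul".

xsul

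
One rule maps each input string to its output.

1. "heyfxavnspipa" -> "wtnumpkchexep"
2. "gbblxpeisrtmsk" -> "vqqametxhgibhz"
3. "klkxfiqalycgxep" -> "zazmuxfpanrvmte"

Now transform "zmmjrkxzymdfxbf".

obbygzmonbsumqu

What's happening: shift every letter 11 places backward in the alphabet (wrapping around).
"zmmjrkxzymdfxbf" → "obbygzmonbsumqu".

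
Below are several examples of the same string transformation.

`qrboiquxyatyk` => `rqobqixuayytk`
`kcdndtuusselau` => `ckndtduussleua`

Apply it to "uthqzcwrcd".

tuqhczrwdc

The rule is to swap each adjacent pair of characters (1↔2, 3↔4, ...).
So "uthqzcwrcd" becomes "tuqhczrwdc".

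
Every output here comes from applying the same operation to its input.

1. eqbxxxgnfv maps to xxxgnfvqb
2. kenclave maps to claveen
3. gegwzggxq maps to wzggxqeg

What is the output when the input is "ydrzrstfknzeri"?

zrstfknzeridr

What's happening: delete the first character, then move the first 2 characters to the end (rotate left by 2).
For "ydrzrstfknzeri" the result is "zrstfknzeridr".
(Check on "eqbxxxgnfv": → "qbxxxgnfv" → "xxxgnfvqb" ✓)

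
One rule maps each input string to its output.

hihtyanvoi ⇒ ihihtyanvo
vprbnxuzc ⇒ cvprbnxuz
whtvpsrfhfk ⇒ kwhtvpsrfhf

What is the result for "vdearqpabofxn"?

What's happening: move the last character to the front.
"vdearqpabofxn" → "nvdearqpabofx".

nvdearqpabofx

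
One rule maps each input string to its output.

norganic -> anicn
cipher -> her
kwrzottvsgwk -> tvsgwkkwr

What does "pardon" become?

The rule is to swap the front and back halves of the string, then delete the last 3 characters.
On "pardon" that produces "don".
(Check on "kwrzottvsgwk": → "tvsgwkkwrzot" → "tvsgwkkwr" ✓)

don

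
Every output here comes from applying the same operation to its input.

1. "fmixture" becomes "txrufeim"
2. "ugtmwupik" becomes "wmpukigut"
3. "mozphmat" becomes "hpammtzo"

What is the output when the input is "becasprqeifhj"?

sarpeqfijhebc

Looking at the pairs, the operation is to move the first 3 characters to the end (rotate left by 3), then swap each adjacent pair of characters (1↔2, 3↔4, ...).
Working it through for "becasprqeifhj": intermediate "asprqeifhjbec", final "sarpeqfijhebc".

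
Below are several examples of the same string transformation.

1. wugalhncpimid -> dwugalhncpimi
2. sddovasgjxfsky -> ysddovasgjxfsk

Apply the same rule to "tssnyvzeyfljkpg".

gtssnyvzeyfljkp

Looking at the pairs, the operation is to move the last character to the front.
"tssnyvzeyfljkpg" → "gtssnyvzeyfljkp".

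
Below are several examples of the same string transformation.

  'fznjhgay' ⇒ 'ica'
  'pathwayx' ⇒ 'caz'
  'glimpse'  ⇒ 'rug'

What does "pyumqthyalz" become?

Each output is the input with this applied: shift every letter 2 places forward in the alphabet (wrapping around), then keep only the last 3 characters.
For "pyumqthyalz", step one produces "rawosvjacnb"; step two turns that into "cnb".

cnb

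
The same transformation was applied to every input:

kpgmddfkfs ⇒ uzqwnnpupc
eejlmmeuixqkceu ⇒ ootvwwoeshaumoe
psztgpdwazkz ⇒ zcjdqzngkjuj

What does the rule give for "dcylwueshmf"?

The transformation: shift every letter 10 places forward in the alphabet (wrapping around).
"dcylwueshmf" → "nmivgeocrwp".

nmivgeocrwp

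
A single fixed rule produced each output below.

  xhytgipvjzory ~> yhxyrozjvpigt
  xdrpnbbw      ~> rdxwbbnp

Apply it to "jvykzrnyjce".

yvjecjynrzk

The pattern: move the first 3 characters to the end (rotate left by 3), then reverse the string.
For "jvykzrnyjce", step one produces "kzrnyjcejvy"; step two turns that into "yvjecjynrzk".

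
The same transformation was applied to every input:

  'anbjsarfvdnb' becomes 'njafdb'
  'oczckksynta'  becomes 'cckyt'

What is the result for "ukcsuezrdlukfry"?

kserlkr

Rule — keep every other character starting from the second (positions 2nd, 4th, 6th, ...).
So "ukcsuezrdlukfry" becomes "kserlkr".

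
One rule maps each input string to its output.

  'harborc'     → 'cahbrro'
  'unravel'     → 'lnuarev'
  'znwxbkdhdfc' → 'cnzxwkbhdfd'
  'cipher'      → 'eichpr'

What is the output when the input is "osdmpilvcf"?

csomdipvlf

Looking at the pairs, the operation is to swap each adjacent pair of characters (1↔2, 3↔4, ...), then move the last character to the front.
"osdmpilvcf" → "somdipvlfc" → "csomdipvlf".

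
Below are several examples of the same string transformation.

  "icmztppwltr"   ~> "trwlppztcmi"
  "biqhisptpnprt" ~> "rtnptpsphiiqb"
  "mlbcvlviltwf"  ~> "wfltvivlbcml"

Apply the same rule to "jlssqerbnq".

The transformation: reverse the string, then swap each adjacent pair of characters (1↔2, 3↔4, ...).
"jlssqerbnq" → "qnbreqsslj" → "nqrbqessjl".
(Check on "biqhisptpnprt": → "trpnptpsihqib" → "rtnptpsphiiqb" ✓)

nqrbqessjl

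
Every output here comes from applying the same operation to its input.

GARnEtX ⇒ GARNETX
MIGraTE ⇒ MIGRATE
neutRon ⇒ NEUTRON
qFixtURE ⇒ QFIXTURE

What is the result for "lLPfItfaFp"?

LLPFITFAFP

Looking at the pairs, the operation is to convert every letter to uppercase.
Applying that to "lLPfItfaFp" gives "LLPFITFAFP".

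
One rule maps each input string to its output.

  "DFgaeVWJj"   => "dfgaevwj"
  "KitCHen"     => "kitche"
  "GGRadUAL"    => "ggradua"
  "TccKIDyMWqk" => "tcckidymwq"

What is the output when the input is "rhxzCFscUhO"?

rhxzcfscuh

What's happening: delete the last character, then convert every letter to lowercase.
Starting from "rhxzCFscUhO": after the first operation, "rhxzCFscUh"; after the second, "rhxzcfscuh".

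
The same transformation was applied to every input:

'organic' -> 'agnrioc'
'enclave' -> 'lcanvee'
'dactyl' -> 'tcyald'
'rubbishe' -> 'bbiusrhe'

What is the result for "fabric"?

The pattern: move the first 3 characters to the end (rotate left by 3), then take characters alternately from the front and the back (1st, last, 2nd, 2nd-last, ...).
Applying both steps to "fabric": "ricfab", then "rbiacf".

rbiacf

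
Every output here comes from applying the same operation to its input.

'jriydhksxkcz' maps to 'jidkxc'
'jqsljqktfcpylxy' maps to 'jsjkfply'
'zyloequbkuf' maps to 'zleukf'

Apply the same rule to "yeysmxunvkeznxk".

In each case the input is transformed by: keep every other character starting from the first (positions 1st, 3rd, 5th, ...).
On "yeysmxunvkeznxk" that produces "yymuvenk".

yymuvenk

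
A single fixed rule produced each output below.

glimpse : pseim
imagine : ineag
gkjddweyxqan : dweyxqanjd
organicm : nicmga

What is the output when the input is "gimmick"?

ickmm

In each case the input is transformed by: delete the first 2 characters, then move the first 2 characters to the end (rotate left by 2).
"gimmick" → "mmick" → "ickmm".
(Check on "glimpse": → "impse" → "pseim" ✓)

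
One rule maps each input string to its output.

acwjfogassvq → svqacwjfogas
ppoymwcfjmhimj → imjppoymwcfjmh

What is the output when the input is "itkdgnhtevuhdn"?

The rule is to move the last 3 characters to the front (rotate right by 3).
Doing the same to "itkdgnhtevuhdn": "hdnitkdgnhtevu".

hdnitkdgnhtevu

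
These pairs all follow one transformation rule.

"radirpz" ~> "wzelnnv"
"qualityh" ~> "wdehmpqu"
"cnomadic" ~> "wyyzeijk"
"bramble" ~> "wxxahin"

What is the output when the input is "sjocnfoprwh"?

ybdfjkklnos

Looking at the pairs, the operation is to sort the characters into alphabetical order, then shift every letter 4 places backward in the alphabet (wrapping around).
Starting from "sjocnfoprwh": after the first operation, "cfhjnooprsw"; after the second, "ybdfjkklnos".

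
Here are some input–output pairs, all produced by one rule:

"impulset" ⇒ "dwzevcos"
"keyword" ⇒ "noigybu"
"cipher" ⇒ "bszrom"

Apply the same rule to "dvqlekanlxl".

The transformation: shift every letter 10 places forward in the alphabet (wrapping around), then swap the first and last characters.
"dvqlekanlxl" → "nfavoukxvhv" → "vfavoukxvhn".

vfavoukxvhn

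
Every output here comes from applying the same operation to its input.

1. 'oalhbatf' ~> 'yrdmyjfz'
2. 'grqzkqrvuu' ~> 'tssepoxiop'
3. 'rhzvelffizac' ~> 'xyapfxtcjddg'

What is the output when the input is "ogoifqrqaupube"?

szcmemgdopoysn

Rule — move the last 3 characters to the front (rotate right by 3), then shift every letter 2 places backward in the alphabet (wrapping around).
On "ogoifqrqaupube": the first step gives "ubeogoifqrqaup", and the second then gives "szcmemgdopoysn".
(Check on "rhzvelffizac": → "zacrhzvelffi" → "xyapfxtcjddg" ✓)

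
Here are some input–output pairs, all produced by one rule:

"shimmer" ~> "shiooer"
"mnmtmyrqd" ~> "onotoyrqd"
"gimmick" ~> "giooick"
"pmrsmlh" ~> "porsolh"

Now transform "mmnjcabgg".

The rule is to replace every "m" with "o".
Doing the same to "mmnjcabgg": "oonjcabgg".

oonjcabgg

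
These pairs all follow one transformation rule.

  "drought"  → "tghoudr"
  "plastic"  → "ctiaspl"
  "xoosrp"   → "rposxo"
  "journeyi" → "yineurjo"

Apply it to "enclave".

eavclen

Rule — swap each adjacent pair of characters (1↔2, 3↔4, ...), then reverse the string.
On "enclave": the first step gives "nelcvae", and the second then gives "eavclen".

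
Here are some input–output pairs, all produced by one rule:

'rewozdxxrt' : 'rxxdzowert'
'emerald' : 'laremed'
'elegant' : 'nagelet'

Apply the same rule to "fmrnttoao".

Each output is the input with this applied: move the last character to the front, then reverse the string.
"fmrnttoao" → "ofmrnttoa" → "aottnrmfo".

aottnrmfo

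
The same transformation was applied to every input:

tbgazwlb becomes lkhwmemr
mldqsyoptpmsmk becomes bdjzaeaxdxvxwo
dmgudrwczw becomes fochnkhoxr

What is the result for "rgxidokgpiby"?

tozvratmjcri

The rule is to shift every letter 11 places forward in the alphabet (wrapping around), then move the first 3 characters to the end (rotate left by 3).
Starting from "rgxidokgpiby": after the first operation, "critozvratmj"; after the second, "tozvratmjcri".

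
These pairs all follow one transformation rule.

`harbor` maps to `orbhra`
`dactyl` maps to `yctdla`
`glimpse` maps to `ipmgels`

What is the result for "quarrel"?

Each output is the input with this applied: take characters alternately from the front and the back (1st, last, 2nd, 2nd-last, ...), then move the last 3 characters to the front (rotate right by 3).
Working it through for "quarrel": intermediate "qluearr", final "arrqlue".

arrqlue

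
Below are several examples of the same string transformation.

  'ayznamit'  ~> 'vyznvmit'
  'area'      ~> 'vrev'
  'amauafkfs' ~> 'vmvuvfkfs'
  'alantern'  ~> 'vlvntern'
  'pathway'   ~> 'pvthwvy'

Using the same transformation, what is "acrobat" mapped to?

What's happening: replace every "a" with "v".
Applying that to "acrobat" gives "vcrobvt".

vcrobvt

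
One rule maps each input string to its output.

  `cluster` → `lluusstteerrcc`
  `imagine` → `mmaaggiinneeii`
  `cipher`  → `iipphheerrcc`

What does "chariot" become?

Rule — move the first character to the end, then double every character.
On "chariot": the first step gives "hariotc", and the second then gives "hhaarriioottcc".

hhaarriioottcc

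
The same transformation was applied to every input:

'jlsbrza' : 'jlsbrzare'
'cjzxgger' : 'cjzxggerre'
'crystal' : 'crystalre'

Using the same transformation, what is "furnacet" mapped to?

furnacetre

In each case the input is transformed by: append "re".
So "furnacet" becomes "furnacetre".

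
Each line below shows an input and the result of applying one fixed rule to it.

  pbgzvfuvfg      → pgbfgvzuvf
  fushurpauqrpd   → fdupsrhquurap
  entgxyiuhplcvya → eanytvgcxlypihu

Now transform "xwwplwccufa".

xawfwupclcw

What's happening: take characters alternately from the front and the back (1st, last, 2nd, 2nd-last, ...).
For "xwwplwccufa" the result is "xawfwupclcw".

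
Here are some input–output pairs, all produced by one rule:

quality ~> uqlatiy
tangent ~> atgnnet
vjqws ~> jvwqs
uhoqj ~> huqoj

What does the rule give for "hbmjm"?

bhjmm

The pattern: swap each adjacent pair of characters (1↔2, 3↔4, ...).
For "hbmjm" the result is "bhjmm".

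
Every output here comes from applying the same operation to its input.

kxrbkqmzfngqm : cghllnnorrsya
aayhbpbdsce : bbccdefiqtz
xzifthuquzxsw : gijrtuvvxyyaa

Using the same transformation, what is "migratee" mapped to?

bffhjnsu

In each case the input is transformed by: sort the characters into alphabetical order, then shift every letter 1 place forward in the alphabet (wrapping around).
On "migratee": the first step gives "aeegimrt", and the second then gives "bffhjnsu".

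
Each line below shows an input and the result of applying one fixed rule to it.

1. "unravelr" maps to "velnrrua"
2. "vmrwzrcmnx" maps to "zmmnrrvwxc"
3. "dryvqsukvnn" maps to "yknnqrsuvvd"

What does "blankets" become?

tbeklnsa

Looking at the pairs, the operation is to sort the characters into alphabetical order, then swap the first and last characters.
Applying both steps to "blankets": "abeklnst", then "tbeklnsa".
(Check on "vmrwzrcmnx": → "cmmnrrvwxz" → "zmmnrrvwxc" ✓)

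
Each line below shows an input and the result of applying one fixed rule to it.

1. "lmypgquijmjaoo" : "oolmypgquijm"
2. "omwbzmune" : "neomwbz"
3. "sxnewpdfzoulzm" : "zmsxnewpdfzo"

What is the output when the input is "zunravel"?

elzunr

Looking at the pairs, the operation is to move the last 2 characters to the front (rotate right by 2), then delete the last 2 characters.
On "zunravel": the first step gives "elzunrav", and the second then gives "elzunr".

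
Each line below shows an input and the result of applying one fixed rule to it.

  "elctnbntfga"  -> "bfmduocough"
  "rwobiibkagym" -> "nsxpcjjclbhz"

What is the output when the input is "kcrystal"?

In each case the input is transformed by: shift every letter 1 place forward in the alphabet (wrapping around), then move the last character to the front.
Starting from "kcrystal": after the first operation, "ldsztubm"; after the second, "mldsztub".

mldsztub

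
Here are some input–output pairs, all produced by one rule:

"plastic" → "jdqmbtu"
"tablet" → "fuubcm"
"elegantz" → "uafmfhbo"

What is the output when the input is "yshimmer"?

fsztijnn

Rule — shift every letter 1 place forward in the alphabet (wrapping around), then move the last 2 characters to the front (rotate right by 2).
Applying both steps to "yshimmer": "ztijnnfs", then "fsztijnn".
(Check on "tablet": → "ubcmfu" → "fuubcm" ✓)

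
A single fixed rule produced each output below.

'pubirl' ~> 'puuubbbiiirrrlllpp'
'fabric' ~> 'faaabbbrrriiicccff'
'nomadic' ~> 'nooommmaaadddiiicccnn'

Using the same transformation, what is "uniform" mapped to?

What's happening: repeat every character 3 times, then move the first 2 characters to the end (rotate left by 2).
Applying both steps to "uniform": "uuunnniiifffooorrrmmm", then "unnniiifffooorrrmmmuu".

unnniiifffooorrrmmmuu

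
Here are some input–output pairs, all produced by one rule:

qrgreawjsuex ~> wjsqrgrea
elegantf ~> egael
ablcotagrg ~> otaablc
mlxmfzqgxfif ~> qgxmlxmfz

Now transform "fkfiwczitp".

wczfkfi

The rule is to delete the last 3 characters, then move the last 3 characters to the front (rotate right by 3).
Applying both steps to "fkfiwczitp": "fkfiwcz", then "wczfkfi".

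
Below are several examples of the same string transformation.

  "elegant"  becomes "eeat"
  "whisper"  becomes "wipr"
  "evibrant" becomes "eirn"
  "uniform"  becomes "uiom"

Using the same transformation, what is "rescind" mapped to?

The rule is to keep every other character starting from the first (positions 1st, 3rd, 5th, ...).
So "rescind" becomes "rsid".

rsid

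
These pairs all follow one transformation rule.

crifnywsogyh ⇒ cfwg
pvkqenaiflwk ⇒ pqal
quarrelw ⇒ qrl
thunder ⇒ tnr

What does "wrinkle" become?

What's happening: keep one character in every 3, starting at position 1 (positions 1st, 4th, 7th, ...).
Applying that to "wrinkle" gives "wne".

wne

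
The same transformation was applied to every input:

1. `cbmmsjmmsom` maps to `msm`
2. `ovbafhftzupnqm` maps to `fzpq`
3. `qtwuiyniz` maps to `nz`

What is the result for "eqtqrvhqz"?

hz

The rule is to keep every other character starting from the first (positions 1st, 3rd, 5th, ...), then delete the first 3 characters.
Working it through for "eqtqrvhqz": intermediate "etrhz", final "hz".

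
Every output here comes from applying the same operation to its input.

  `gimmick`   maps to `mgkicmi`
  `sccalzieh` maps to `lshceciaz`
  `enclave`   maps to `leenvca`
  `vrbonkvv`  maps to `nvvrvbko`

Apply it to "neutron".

The rule is to take characters alternately from the front and the back (1st, last, 2nd, 2nd-last, ...), then move the last character to the front.
On "neutron": the first step gives "nneourt", and the second then gives "tnneour".
(Check on "vrbonkvv": → "vvrvbkon" → "nvvrvbko" ✓)

tnneour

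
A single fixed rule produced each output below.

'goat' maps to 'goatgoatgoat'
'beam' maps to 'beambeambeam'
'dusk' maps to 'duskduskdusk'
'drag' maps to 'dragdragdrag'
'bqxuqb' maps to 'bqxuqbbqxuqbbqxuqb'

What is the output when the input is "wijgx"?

wijgxwijgxwijgx

Each output is the input with this applied: write the whole string 3 times in a row.
For "wijgx" the result is "wijgxwijgxwijgx".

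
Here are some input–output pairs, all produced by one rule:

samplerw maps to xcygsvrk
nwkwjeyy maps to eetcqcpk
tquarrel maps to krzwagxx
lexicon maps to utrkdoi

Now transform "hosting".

tmnuyzo

The rule is to move the last 2 characters to the front (rotate right by 2), then shift every letter 6 places forward in the alphabet (wrapping around).
For "hosting", step one produces "nghosti"; step two turns that into "tmnuyzo".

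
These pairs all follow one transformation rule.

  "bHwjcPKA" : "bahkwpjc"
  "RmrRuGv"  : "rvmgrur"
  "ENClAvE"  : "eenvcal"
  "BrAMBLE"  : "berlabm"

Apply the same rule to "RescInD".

The pattern: take characters alternately from the front and the back (1st, last, 2nd, 2nd-last, ...), then convert every letter to lowercase.
For "RescInD", step one produces "RDensIc"; step two turns that into "rdensic".
(Check on "ENClAvE": → "EENvCAl" → "eenvcal" ✓)

rdensic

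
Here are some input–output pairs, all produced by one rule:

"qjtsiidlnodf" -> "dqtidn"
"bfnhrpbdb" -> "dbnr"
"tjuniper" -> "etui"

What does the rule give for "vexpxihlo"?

lvxx

What's happening: move the last 3 characters to the front (rotate right by 3), then keep every other character starting from the second (positions 2nd, 4th, 6th, ...).
On "vexpxihlo": the first step gives "hlovexpxi", and the second then gives "lvxx".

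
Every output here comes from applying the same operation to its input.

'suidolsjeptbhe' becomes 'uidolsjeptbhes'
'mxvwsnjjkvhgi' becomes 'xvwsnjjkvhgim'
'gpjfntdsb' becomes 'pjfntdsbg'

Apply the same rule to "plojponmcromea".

The transformation: move the first character to the end.
For "plojponmcromea" the result is "lojponmcromeap".

lojponmcromeap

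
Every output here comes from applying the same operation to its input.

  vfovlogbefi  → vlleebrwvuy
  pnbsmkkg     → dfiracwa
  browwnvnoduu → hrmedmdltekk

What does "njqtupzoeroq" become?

zdjgfkephuge

Each output is the input with this applied: swap each adjacent pair of characters (1↔2, 3↔4, ...), then shift every letter 10 places backward in the alphabet (wrapping around).
Applying both steps to "njqtupzoeroq": "jntqpuozreqo", then "zdjgfkephuge".
(Check on "vfovlogbefi": → "fvvoolbgfei" → "vlleebrwvuy" ✓)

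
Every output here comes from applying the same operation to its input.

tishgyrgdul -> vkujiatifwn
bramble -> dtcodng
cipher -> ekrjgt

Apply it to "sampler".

The transformation: shift every letter 2 places forward in the alphabet (wrapping around).
Doing the same to "sampler": "ucorngt".

ucorngt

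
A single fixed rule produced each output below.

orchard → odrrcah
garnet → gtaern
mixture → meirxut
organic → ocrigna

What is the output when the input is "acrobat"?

atcarbo

Looking at the pairs, the operation is to take characters alternately from the front and the back (1st, last, 2nd, 2nd-last, ...).
On "acrobat" that produces "atcarbo".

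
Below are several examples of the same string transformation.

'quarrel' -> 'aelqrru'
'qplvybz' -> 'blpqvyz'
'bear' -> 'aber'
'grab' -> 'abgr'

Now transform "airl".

ailr

The rule is to sort the characters into alphabetical order.
For "airl" the result is "ailr".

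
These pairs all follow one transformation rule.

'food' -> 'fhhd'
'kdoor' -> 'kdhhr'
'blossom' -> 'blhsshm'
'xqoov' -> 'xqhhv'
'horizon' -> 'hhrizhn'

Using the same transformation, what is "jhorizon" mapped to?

jhhrizhn

In each case the input is transformed by: replace every "o" with "h".
Applying that to "jhorizon" gives "jhhrizhn".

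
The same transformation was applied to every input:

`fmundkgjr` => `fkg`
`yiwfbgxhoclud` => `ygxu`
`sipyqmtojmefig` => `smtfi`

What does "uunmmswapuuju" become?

uswj

In each case the input is transformed by: swap each adjacent pair of characters (1↔2, 3↔4, ...), then keep one character in every 3, starting at position 2 (positions 2nd, 5th, 8th, ...).
Starting from "uunmmswapuuju": after the first operation, "uumnsmawupjuu"; after the second, "uswj".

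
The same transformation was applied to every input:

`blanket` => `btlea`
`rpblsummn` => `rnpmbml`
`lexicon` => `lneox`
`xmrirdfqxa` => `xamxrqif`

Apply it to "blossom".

bmloo

What's happening: take characters alternately from the front and the back (1st, last, 2nd, 2nd-last, ...), then delete the last 2 characters.
Starting from "blossom": after the first operation, "bmlooss"; after the second, "bmloo".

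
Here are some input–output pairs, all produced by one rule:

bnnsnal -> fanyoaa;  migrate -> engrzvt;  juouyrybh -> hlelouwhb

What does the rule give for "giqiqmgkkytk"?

Looking at the pairs, the operation is to shift every letter 13 places forward in the alphabet (wrapping around) — i.e. ROT13, then move the first 3 characters to the end (rotate left by 3).
Applying that to "giqiqmgkkytk" gives "vdztxxlgxtvd".

vdztxxlgxtvd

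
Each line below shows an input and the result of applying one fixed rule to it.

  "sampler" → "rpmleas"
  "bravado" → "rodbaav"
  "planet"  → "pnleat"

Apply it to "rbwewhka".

In each case the input is transformed by: sort the characters into reverse alphabetical order, then move the first character to the end.
Starting from "rbwewhka": after the first operation, "wwrkheba"; after the second, "wrkhebaw".
(Check on "planet": → "tpnlea" → "pnleat" ✓)

wrkhebaw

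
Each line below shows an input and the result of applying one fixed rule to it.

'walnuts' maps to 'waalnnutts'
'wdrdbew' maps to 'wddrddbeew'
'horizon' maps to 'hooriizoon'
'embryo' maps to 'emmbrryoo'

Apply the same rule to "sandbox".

In each case the input is transformed by: repeat every character 3 times, then keep every other character starting from the second (positions 2nd, 4th, 6th, ...).
Applying both steps to "sandbox": "sssaaannndddbbboooxxx", then "saanddboox".
(Check on "horizon": → "hhhooorrriiizzzooonnn" → "hooriizoon" ✓)

saanddboox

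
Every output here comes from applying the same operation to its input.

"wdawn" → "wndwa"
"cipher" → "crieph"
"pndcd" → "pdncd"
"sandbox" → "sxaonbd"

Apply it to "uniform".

umnriof

The rule is to take characters alternately from the front and the back (1st, last, 2nd, 2nd-last, ...).
Applying that to "uniform" gives "umnriof".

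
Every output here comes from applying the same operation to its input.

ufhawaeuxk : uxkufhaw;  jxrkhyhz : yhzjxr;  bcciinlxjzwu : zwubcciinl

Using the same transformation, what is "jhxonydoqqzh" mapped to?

In each case the input is transformed by: move the last 3 characters to the front (rotate right by 3), then delete the last 2 characters.
For "jhxonydoqqzh", step one produces "qzhjhxonydoq"; step two turns that into "qzhjhxonyd".
(Check on "jxrkhyhz": → "yhzjxrkh" → "yhzjxr" ✓)

qzhjhxonyd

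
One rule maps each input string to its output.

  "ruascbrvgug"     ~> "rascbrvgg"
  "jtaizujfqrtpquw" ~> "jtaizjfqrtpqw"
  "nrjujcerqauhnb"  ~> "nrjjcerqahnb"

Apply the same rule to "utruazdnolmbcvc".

Looking at the pairs, the operation is to remove every "u".
So "utruazdnolmbcvc" becomes "trazdnolmbcvc".

trazdnolmbcvc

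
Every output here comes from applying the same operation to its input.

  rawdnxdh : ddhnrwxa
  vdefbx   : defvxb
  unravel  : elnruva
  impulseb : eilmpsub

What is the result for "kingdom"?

gikmnod

Rule — sort the characters into alphabetical order, then move the first character to the end.
Working it through for "kingdom": intermediate "dgikmno", final "gikmnod".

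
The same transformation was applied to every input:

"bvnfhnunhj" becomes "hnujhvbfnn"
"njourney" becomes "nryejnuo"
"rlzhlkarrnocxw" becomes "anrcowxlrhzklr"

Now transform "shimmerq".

emqrhsmi

What's happening: swap each adjacent pair of characters (1↔2, 3↔4, ...), then swap the front and back halves of the string.
"shimmerq" → "hsmiemqr" → "emqrhsmi".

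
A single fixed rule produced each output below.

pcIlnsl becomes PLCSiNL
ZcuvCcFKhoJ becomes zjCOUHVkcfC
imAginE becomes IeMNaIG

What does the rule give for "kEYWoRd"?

The pattern: flip the case of every letter, then take characters alternately from the front and the back (1st, last, 2nd, 2nd-last, ...).
Working it through for "kEYWoRd": intermediate "KeywOrD", final "KDeryOw".

KDeryOw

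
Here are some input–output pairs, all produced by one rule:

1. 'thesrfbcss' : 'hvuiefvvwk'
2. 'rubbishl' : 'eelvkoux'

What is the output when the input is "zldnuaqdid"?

The pattern: shift every letter 3 places forward in the alphabet (wrapping around), then move the first 2 characters to the end (rotate left by 2).
Working it through for "zldnuaqdid": intermediate "cogqxdtglg", final "gqxdtglgco".

gqxdtglgco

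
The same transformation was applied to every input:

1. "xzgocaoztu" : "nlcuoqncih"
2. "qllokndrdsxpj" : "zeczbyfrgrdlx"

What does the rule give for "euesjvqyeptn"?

Each output is the input with this applied: swap each adjacent pair of characters (1↔2, 3↔4, ...), then shift every letter 12 places backward in the alphabet (wrapping around).
So "euesjvqyeptn" becomes "isgsjxmedsbh".

isgsjxmedsbh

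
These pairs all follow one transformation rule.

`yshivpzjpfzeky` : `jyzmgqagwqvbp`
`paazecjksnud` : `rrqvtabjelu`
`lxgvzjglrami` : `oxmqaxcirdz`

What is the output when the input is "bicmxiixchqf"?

The pattern: delete the first character, then shift every letter 9 places backward in the alphabet (wrapping around).
On "bicmxiixchqf" that produces "ztdozzotyhw".

ztdozzotyhw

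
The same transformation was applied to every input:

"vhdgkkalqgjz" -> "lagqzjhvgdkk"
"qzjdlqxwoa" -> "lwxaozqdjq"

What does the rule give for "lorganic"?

naciolgr

Looking at the pairs, the operation is to swap each adjacent pair of characters (1↔2, 3↔4, ...), then swap the front and back halves of the string.
So "lorganic" becomes "naciolgr".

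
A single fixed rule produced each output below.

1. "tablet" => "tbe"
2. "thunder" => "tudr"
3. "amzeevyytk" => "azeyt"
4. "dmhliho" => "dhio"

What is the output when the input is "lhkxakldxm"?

lkalx

What's happening: keep every other character starting from the first (positions 1st, 3rd, 5th, ...).
So "lhkxakldxm" becomes "lkalx".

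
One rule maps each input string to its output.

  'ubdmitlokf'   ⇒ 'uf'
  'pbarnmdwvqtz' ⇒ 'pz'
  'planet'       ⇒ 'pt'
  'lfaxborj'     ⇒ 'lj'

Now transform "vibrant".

In each case the input is transformed by: take characters alternately from the front and the back (1st, last, 2nd, 2nd-last, ...), then keep only the first 2 characters.
For "vibrant", step one produces "vtinbar"; step two turns that into "vt".

vt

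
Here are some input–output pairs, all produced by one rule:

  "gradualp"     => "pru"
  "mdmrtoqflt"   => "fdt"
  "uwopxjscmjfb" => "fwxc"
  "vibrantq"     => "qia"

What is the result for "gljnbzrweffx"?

flbw

What's happening: keep one character in every 3, starting at position 2 (positions 2nd, 5th, 8th, ...), then move the last character to the front.
"gljnbzrweffx" → "flbw".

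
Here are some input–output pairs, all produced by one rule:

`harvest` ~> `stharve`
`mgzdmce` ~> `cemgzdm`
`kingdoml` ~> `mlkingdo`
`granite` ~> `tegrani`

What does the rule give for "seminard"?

rdsemina

The transformation: move the last 2 characters to the front (rotate right by 2).
For "seminard" the result is "rdsemina".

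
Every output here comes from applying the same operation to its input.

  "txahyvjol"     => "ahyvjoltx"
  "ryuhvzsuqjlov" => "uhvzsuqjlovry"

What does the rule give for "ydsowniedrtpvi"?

sowniedrtpviyd

Looking at the pairs, the operation is to move the first 2 characters to the end (rotate left by 2).
So "ydsowniedrtpvi" becomes "sowniedrtpviyd".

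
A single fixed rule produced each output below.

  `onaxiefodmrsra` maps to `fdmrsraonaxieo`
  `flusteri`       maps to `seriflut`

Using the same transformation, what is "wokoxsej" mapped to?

The transformation: swap the front and back halves of the string, then swap the first and last characters.
Applying both steps to "wokoxsej": "xsejwoko", then "osejwokx".

osejwokx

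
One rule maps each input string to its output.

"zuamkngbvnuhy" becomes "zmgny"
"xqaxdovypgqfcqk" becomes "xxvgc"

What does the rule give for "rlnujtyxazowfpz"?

In each case the input is transformed by: keep one character in every 3, starting at position 1 (positions 1st, 4th, 7th, ...).
So "rlnujtyxazowfpz" becomes "ruyzf".

ruyzf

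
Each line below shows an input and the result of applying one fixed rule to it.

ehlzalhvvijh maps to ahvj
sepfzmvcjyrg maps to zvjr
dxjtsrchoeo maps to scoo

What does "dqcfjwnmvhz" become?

jnvz

Looking at the pairs, the operation is to keep every other character starting from the first (positions 1st, 3rd, 5th, ...), then keep only the last 4 characters.
"dqcfjwnmvhz" → "dcjnvz" → "jnvz".
(Check on "sepfzmvcjyrg": → "spzvjr" → "zvjr" ✓)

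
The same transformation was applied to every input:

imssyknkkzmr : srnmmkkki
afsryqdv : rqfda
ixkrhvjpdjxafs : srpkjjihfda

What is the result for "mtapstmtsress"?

ssssrpmmea

What's happening: sort the characters into reverse alphabetical order, then delete the first 3 characters.
Doing the same to "mtapstmtsress": "ssssrpmmea".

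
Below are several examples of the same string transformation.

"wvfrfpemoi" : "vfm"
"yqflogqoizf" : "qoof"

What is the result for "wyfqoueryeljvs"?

yorls

What's happening: keep one character in every 3, starting at position 2 (positions 2nd, 5th, 8th, ...).
Applying that to "wyfqoueryeljvs" gives "yorls".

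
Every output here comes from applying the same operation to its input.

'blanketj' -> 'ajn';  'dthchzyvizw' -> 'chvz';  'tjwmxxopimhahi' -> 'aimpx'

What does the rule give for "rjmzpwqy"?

jqy

The pattern: sort the characters into alphabetical order, then keep one character in every 3, starting at position 1 (positions 1st, 4th, 7th, ...).
So "rjmzpwqy" becomes "jqy".
(Check on "blanketj": → "abejklnt" → "ajn" ✓)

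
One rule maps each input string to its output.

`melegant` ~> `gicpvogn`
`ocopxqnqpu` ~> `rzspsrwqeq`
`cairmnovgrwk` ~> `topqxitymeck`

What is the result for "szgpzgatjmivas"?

rbicvlokxcuubi

Rule — move the first 3 characters to the end (rotate left by 3), then shift every letter 2 places forward in the alphabet (wrapping around).
On "szgpzgatjmivas": the first step gives "pzgatjmivasszg", and the second then gives "rbicvlokxcuubi".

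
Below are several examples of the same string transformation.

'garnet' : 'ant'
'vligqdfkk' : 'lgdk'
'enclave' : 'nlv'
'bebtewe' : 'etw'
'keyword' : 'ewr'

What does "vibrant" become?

irn

Rule — keep every other character starting from the second (positions 2nd, 4th, 6th, ...).
Doing the same to "vibrant": "irn".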